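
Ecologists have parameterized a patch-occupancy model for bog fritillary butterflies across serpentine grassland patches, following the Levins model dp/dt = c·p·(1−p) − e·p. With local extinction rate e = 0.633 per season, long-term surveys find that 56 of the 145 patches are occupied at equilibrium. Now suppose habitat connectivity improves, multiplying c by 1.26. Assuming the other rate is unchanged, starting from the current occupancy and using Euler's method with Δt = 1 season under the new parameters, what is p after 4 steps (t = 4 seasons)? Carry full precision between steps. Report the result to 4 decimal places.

Observed p* = 56/145 = 0.38621.
Balance c(1−p*) = e gives c = e/(1 − 0.38621) = 0.633/0.61379 = 1.03129.
Starting from p₀ = 0.38621; update p ← p + (dp/dt)·Δt with the new parameters.
  1  |  dp/dt·Δt = +0.063562  |  p_1 = 0.449769
  2  |  dp/dt·Δt = +0.036875  |  p_2 = 0.486644
  3  |  dp/dt·Δt = +0.016580  |  p_3 = 0.503223
  4  |  dp/dt·Δt = +0.006303  |  p_4 = 0.509526

0.5095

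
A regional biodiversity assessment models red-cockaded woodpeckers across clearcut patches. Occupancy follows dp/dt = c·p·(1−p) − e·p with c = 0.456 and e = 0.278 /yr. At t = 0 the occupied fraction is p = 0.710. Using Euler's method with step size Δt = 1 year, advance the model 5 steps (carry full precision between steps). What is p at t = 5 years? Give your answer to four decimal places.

Update rule: p ← p + [c·p·(1−p) − e·p]·Δt with Δt = 1.
step 1: Δp = -0.10349, p = 0.60651
step 2: Δp = -0.05978, p = 0.54673
step 3: Δp = -0.03899, p = 0.50774
step 4: Δp = -0.02718, p = 0.48056
step 5: Δp = -0.01977, p = 0.46079

0.4608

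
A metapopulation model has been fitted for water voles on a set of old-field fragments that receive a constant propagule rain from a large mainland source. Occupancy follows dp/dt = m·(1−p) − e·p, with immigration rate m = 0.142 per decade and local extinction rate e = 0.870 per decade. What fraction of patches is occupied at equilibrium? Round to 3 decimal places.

0.140

Setting dp/dt = 0: m − m·p* = e·p*, so m = (m+e)·p*.
p* = m/(m+e) = 0.142/(0.142+0.870) = 0.142/1.0120 = 0.1403.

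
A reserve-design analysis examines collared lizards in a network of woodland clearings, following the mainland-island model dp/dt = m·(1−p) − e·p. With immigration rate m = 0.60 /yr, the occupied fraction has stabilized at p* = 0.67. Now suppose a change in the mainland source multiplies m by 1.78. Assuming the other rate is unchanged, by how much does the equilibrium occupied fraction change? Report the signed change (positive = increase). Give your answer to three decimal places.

0.113

Balance m(1−p*) = e·p* gives e = m(1−p*)/p* = 0.60×0.33000/0.67000 = 0.29552.
New p* = m/(m+e) = 1.06800/(1.06800+0.29552) = 0.78327.
Δp* = 0.78327 − 0.67000 = +0.11327.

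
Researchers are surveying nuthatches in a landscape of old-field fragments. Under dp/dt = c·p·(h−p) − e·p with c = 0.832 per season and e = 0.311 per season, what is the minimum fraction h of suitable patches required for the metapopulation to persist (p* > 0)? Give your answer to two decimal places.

p* = h − e/c is positive only when h > e/c.
h_min = e/c = 0.311/0.832 = 0.3738.

0.37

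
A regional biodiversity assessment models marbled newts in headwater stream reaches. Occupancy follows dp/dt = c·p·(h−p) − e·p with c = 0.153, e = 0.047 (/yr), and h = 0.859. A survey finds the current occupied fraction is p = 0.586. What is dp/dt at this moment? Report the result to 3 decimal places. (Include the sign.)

-0.003

Colonization term: c·p·(h−p) = 0.153×0.586×0.2730 = 0.02448.
Extinction term: e·p = 0.02754.
dp/dt = 0.02448 − 0.02754 = -0.00307.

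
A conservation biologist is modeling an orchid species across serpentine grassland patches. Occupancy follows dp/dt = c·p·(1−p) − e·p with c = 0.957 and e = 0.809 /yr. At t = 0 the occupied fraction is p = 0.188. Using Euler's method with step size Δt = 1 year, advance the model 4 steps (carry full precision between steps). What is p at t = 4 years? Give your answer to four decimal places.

Update rule: p ← p + [c·p·(1−p) − e·p]·Δt with Δt = 1.
t = 1: p = 0.18800 + (-0.00600) = 0.18200
t = 2: p = 0.18200 + (-0.00476) = 0.17724
t = 3: p = 0.17724 + (-0.00383) = 0.17341
t = 4: p = 0.17341 + (-0.00311) = 0.17029

0.1703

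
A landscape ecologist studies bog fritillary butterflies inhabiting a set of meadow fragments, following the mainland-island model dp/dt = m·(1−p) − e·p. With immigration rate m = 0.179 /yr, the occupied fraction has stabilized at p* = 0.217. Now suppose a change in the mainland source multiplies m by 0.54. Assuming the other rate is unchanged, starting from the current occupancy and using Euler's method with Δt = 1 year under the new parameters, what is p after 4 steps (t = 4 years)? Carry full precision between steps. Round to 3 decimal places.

Balance m(1−p*) = e·p* gives e = m(1−p*)/p* = 0.179×0.78300/0.21700 = 0.64588.
Starting from p₀ = 0.21700; update p ← p + (dp/dt)·Δt with the new parameters.
  1  |  dp/dt·Δt = -0.064472  |  p_1 = 0.152528
  2  |  dp/dt·Δt = -0.016599  |  p_2 = 0.135929
  3  |  dp/dt·Δt = -0.004273  |  p_3 = 0.131656
  4  |  dp/dt·Δt = -0.001100  |  p_4 = 0.130555

0.131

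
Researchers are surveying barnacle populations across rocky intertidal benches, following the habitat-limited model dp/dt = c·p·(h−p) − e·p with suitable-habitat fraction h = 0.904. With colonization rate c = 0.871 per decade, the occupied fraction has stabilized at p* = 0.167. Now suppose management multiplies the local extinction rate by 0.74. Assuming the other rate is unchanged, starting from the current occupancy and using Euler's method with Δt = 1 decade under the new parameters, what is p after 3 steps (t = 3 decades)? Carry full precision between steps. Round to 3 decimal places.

Balance c(h−p*) = e gives e = 0.871×(0.904 − 0.16700) = 0.64193.
Starting from p₀ = 0.16700; update p ← p + (dp/dt)·Δt with the new parameters.
step 1: Δp = +0.02787, p = 0.19487
step 2: Δp = +0.02779, p = 0.22267
step 3: Δp = +0.02637, p = 0.24903

0.249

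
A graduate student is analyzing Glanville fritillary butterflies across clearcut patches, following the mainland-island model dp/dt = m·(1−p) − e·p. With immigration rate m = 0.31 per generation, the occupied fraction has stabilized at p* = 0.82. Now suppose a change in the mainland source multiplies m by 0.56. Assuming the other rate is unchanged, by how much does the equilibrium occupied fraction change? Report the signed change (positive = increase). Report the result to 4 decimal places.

Balance m(1−p*) = e·p* gives e = m(1−p*)/p* = 0.31×0.18000/0.82000 = 0.06805.
New p* = m/(m+e) = 0.17360/(0.17360+0.06805) = 0.71839.
Δp* = 0.71839 − 0.82000 = -0.10161.

-0.1016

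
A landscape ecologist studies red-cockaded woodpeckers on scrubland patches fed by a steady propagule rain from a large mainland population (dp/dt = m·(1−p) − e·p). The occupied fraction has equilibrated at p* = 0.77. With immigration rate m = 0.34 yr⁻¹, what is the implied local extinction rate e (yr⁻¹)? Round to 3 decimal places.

0.102

At equilibrium m(1−p*) = e·p*, so e = m(1−p*)/p*.
e = 0.34 × 0.2300 / 0.77 = 0.1016.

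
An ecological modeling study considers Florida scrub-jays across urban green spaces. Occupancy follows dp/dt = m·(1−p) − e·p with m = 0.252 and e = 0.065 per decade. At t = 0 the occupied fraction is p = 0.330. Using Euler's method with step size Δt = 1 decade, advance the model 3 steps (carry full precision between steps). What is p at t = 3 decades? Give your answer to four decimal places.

0.6468

Update rule: p ← p + [m·(1−p) − e·p]·Δt with Δt = 1.
t = 1: p = 0.33000 + (+0.14739) = 0.47739
t = 2: p = 0.47739 + (+0.10067) = 0.57806
t = 3: p = 0.57806 + (+0.06876) = 0.64681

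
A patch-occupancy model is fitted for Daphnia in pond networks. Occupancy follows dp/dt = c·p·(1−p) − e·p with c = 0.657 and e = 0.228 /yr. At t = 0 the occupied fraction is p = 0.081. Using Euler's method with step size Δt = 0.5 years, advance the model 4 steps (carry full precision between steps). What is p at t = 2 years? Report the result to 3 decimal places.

Update rule: p ← p + [c·p·(1−p) − e·p]·Δt with Δt = 0.5.
step 1: Δp = +0.01522, p = 0.09622
step 2: Δp = +0.01760, p = 0.11382
step 3: Δp = +0.02016, p = 0.13398
step 4: Δp = +0.02284, p = 0.15682

0.157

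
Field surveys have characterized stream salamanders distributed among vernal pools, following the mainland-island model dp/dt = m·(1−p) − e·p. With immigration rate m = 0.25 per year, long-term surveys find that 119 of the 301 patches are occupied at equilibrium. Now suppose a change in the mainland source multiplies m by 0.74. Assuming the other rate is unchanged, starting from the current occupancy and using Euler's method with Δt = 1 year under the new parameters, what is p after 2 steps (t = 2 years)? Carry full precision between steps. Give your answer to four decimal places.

0.3390

Observed p* = 119/301 = 0.39535.
Balance m(1−p*) = e·p* gives e = m(1−p*)/p* = 0.25×0.60465/0.39535 = 0.38235.
Starting from p₀ = 0.39535; update p ← p + (dp/dt)·Δt with the new parameters.
t = 1: p = 0.39535 + (-0.03930) = 0.35605
t = 2: p = 0.35605 + (-0.01700) = 0.33904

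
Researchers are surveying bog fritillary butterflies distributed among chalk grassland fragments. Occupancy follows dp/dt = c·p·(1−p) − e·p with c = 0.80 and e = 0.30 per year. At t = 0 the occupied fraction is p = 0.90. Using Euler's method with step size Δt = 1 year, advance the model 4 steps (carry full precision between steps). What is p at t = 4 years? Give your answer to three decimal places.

Update rule: p ← p + [c·p·(1−p) − e·p]·Δt with Δt = 1.
step 1: Δp = -0.19800, p = 0.70200
step 2: Δp = -0.04324, p = 0.65876
step 3: Δp = -0.01779, p = 0.64097
step 4: Δp = -0.00819, p = 0.63278

0.633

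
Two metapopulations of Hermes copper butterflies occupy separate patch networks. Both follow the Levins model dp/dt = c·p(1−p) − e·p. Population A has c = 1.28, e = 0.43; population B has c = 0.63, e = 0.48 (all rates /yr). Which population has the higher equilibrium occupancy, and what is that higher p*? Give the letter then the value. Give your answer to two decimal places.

A, 0.66

A: p*_A = 1 − 0.43/1.28 = 0.6641.
B: p*_B = 1 − 0.48/0.63 = 0.2381.
A is higher at 0.6641.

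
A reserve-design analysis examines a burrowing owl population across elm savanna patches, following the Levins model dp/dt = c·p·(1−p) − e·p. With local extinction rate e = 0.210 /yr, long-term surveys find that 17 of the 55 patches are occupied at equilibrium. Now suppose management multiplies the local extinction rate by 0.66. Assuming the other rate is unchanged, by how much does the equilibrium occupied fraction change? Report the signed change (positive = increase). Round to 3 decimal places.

Observed p* = 17/55 = 0.30909.
Balance c(1−p*) = e gives c = e/(1 − 0.30909) = 0.210/0.69091 = 0.30395.
New p* = 1 − e/c = 1 − 0.13860/0.30395 = 0.54400.
Δp* = 0.54400 − 0.30909 = +0.23491.

0.235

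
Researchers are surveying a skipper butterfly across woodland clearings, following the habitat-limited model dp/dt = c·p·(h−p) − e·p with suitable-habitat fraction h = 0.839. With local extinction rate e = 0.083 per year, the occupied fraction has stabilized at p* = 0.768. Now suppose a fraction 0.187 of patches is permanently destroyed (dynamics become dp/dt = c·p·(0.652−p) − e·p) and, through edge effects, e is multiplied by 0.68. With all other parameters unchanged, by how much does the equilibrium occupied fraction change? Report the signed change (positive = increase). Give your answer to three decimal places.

-0.164

Balance c(h−p*) = e gives c = e/(0.839 − 0.76800) = 0.083/0.07100 = 1.16901.
New p* = 0.652 − e/c = 0.652 − 0.05644/1.16901 = 0.60372.
Δp* = 0.60372 − 0.76800 = -0.16428.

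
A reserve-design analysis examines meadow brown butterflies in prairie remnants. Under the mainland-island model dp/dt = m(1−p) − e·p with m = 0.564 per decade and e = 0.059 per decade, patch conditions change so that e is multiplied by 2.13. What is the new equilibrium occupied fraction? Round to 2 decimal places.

Before: p* = 0.564/(0.564+0.059) = 0.9053.
After: m = 0.564, e = 0.12567; p* = 0.564/0.6897 = 0.8178.

0.82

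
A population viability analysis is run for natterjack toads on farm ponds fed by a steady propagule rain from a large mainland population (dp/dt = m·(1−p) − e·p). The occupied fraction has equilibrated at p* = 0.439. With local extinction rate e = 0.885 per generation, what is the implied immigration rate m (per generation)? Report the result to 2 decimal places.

0.69

At equilibrium m(1−p*) = e·p*, so m = e·p*/(1−p*).
m = 0.885 × 0.439 / 0.5610 = 0.3885/0.5610 = 0.6925.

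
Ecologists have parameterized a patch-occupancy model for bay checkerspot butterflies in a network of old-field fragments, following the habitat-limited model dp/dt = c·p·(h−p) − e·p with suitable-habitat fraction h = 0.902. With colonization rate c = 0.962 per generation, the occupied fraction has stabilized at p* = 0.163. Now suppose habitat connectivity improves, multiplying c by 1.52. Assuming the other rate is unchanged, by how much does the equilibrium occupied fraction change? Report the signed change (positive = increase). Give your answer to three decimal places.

0.253

Balance c(h−p*) = e gives e = 0.962×(0.902 − 0.16300) = 0.71092.
New p* = 0.902 − e/c = 0.902 − 0.71092/1.46224 = 0.41581.
Δp* = 0.41581 − 0.16300 = +0.25281.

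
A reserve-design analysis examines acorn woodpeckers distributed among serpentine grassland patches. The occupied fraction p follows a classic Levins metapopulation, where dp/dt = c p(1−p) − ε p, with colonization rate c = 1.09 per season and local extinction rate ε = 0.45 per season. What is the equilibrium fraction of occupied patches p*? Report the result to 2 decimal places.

0.59

Setting dp/dt = 0 and dividing through by p* gives c·(1−p*) = ε.
So p* = 1 − ε/c = 1 − 0.45/1.09 = 1 − 0.4128 = 0.5872.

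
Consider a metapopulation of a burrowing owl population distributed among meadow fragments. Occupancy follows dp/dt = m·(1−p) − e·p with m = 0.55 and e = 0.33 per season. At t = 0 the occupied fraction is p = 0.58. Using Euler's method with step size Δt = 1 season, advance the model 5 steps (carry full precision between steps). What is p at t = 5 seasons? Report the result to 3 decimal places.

Update rule: p ← p + [m·(1−p) − e·p]·Δt with Δt = 1.
  1  |  dp/dt·Δt = +0.039600  |  p_1 = 0.619600
  2  |  dp/dt·Δt = +0.004752  |  p_2 = 0.624352
  3  |  dp/dt·Δt = +0.000570  |  p_3 = 0.624922
  4  |  dp/dt·Δt = +0.000068  |  p_4 = 0.624991
  5  |  dp/dt·Δt = +0.000008  |  p_5 = 0.624999

0.625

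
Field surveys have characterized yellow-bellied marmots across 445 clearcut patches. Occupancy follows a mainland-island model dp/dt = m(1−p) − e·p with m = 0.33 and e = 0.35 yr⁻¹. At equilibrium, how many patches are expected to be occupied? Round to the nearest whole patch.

216

p* = m/(m+e) = 0.33/0.6800 = 0.4853.
Expected occupied patches = N × p* = 445 × 0.4853 = 215.96 ≈ 216.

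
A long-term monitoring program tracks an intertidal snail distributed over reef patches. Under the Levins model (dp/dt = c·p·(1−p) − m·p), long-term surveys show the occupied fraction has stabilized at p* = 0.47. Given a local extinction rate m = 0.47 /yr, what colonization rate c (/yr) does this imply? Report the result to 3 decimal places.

0.887

At equilibrium c(1−p*) = m, so c = m/(1−p*).
c = 0.47/(1 − 0.47) = 0.47/0.5300 = 0.8868.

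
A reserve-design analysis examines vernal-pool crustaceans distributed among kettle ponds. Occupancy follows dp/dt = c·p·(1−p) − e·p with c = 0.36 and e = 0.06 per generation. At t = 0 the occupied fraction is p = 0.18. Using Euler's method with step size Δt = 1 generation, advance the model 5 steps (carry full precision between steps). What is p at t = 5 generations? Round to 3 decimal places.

Update rule: p ← p + [c·p·(1−p) − e·p]·Δt with Δt = 1.
t = 1: p = 0.18000 + (+0.04234) = 0.22234
t = 2: p = 0.22234 + (+0.04890) = 0.27124
t = 3: p = 0.27124 + (+0.05489) = 0.32613
t = 4: p = 0.32613 + (+0.05955) = 0.38568
t = 5: p = 0.38568 + (+0.06215) = 0.44783

0.448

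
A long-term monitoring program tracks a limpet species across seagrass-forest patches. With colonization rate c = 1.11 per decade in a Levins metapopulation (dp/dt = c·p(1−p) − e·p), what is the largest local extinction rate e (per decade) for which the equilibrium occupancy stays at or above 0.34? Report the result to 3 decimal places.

1 − e/c ≥ 0.34 ⇒ e ≤ c(1 − 0.34) = 1.11 × 0.6600.
e_max = 0.7326.

0.733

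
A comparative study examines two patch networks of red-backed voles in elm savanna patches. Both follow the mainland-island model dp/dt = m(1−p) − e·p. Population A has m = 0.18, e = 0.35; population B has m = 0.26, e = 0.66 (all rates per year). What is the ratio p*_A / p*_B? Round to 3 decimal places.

A: p*_A = m/(m+e) = 0.18/0.5300 = 0.3396.
B: p*_B = 0.26/0.9200 = 0.2826.
p*_A / p*_B = 0.3396/0.2826 = 1.2017.

1.202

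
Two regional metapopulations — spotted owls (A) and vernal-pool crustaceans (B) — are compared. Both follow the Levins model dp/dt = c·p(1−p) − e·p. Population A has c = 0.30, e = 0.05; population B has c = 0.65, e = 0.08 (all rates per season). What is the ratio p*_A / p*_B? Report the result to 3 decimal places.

A: p*_A = 1 − 0.05/0.30 = 0.8333.
B: p*_B = 1 − 0.08/0.65 = 0.8769.
p*_A / p*_B = 0.8333/0.8769 = 0.9503.

0.950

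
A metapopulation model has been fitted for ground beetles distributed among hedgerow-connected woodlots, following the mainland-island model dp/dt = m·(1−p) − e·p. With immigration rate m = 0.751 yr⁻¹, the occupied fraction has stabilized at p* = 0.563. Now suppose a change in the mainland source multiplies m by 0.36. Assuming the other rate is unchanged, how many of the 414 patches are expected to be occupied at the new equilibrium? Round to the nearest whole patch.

131

Balance m(1−p*) = e·p* gives e = m(1−p*)/p* = 0.751×0.43700/0.56300 = 0.58293.
New p* = m/(m+e) = 0.27036/(0.27036+0.58293) = 0.31684.
Expected occupied = 414 × 0.31684 = 131.17 ≈ 131.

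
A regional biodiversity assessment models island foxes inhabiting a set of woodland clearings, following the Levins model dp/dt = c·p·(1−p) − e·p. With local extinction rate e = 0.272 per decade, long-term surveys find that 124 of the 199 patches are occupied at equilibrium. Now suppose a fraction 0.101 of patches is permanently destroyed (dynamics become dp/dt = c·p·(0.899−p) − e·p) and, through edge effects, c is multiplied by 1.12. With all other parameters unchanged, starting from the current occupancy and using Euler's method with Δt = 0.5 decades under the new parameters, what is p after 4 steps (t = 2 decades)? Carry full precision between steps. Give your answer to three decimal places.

0.582

Observed p* = 124/199 = 0.62312.
Balance c(1−p*) = e gives c = e/(1 − 0.62312) = 0.272/0.37688 = 0.72171.
Starting from p₀ = 0.62312; update p ← p + (dp/dt)·Δt with the new parameters.
t = 0.5: p = 0.62312 + (-0.01527) = 0.60785
t = 1: p = 0.60785 + (-0.01114) = 0.59671
t = 1.5: p = 0.59671 + (-0.00825) = 0.58846
t = 2: p = 0.58846 + (-0.00617) = 0.58228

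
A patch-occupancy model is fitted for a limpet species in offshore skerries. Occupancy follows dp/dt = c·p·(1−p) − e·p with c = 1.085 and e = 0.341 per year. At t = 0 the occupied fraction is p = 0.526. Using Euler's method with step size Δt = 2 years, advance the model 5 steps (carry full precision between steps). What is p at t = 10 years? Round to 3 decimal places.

0.687

Update rule: p ← p + [c·p·(1−p) − e·p]·Δt with Δt = 2.
t = 2: p = 0.52600 + (+0.18230) = 0.70830
t = 4: p = 0.70830 + (-0.03472) = 0.67358
t = 6: p = 0.67358 + (+0.01773) = 0.69131
t = 8: p = 0.69131 + (-0.00840) = 0.68291
t = 10: p = 0.68291 + (+0.00415) = 0.68706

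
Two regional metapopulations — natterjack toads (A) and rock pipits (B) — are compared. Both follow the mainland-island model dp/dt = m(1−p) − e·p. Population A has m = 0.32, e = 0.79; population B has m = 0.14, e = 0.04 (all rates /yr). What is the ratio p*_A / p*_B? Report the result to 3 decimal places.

A: p*_A = m/(m+e) = 0.32/1.1100 = 0.2883.
B: p*_B = 0.14/0.1800 = 0.7778.
p*_A / p*_B = 0.2883/0.7778 = 0.3707.

0.371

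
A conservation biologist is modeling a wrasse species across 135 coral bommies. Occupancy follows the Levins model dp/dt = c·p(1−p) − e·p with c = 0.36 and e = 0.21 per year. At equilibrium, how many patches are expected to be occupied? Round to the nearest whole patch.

p* = 1 − e/c = 1 − 0.21/0.36 = 0.4167.
Expected occupied patches = N × p* = 135 × 0.4167 = 56.25 ≈ 56.

56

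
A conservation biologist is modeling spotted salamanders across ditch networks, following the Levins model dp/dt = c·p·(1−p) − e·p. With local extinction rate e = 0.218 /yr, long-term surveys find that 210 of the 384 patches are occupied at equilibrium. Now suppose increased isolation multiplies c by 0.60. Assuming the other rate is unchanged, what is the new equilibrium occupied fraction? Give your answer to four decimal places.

Observed p* = 210/384 = 0.54688.
Balance c(1−p*) = e gives c = e/(1 − 0.54688) = 0.218/0.45312 = 0.48111.
New p* = 1 − e/c = 1 − 0.21800/0.28867 = 0.24481.

0.2448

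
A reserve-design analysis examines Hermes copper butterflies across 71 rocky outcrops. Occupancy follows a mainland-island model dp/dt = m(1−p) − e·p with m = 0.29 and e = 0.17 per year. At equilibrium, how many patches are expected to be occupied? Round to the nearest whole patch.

p* = m/(m+e) = 0.29/0.4600 = 0.6304.
Expected occupied patches = N × p* = 71 × 0.6304 = 44.76 ≈ 45.

45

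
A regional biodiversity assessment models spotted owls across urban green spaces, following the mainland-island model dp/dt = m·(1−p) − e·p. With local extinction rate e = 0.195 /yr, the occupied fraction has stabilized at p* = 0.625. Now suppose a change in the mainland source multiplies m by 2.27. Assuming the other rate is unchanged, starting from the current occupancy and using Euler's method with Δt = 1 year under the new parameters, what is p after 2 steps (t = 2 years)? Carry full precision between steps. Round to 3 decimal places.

Balance m(1−p*) = e·p* gives m = e·p*/(1−p*) = 0.195×0.62500/0.37500 = 0.32500.
Starting from p₀ = 0.62500; update p ← p + (dp/dt)·Δt with the new parameters.
t = 1: p = 0.62500 + (+0.15478) = 0.77978
t = 2: p = 0.77978 + (+0.01041) = 0.79019

0.790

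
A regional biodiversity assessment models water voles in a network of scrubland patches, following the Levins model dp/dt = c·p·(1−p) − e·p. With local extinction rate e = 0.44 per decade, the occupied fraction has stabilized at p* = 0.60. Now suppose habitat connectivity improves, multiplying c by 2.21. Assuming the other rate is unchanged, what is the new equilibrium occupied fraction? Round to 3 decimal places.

0.819

Balance c(1−p*) = e gives c = e/(1 − 0.60000) = 0.44/0.40000 = 1.10000.
New p* = 1 − e/c = 1 − 0.44000/2.43100 = 0.81900.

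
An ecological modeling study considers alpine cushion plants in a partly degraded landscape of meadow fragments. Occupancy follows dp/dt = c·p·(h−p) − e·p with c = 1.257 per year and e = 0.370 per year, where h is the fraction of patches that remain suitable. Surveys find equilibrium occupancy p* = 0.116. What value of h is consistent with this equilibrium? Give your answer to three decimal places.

At equilibrium c(h−p*) = e, so h = p* + e/c.
h = 0.116 + 0.370/1.257 = 0.116 + 0.2944 = 0.4104.

0.410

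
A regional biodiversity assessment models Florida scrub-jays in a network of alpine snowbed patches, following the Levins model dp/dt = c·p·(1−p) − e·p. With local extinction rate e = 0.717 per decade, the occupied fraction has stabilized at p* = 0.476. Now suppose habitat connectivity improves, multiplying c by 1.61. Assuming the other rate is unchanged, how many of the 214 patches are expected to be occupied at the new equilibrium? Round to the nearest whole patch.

Balance c(1−p*) = e gives c = e/(1 − 0.47600) = 0.717/0.52400 = 1.36832.
New p* = 1 − e/c = 1 − 0.71700/2.20300 = 0.67453.
Expected occupied = 214 × 0.67453 = 144.35 ≈ 144.

144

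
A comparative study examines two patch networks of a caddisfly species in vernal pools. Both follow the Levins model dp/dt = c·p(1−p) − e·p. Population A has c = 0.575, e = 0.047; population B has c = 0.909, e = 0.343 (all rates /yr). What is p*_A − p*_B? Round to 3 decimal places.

0.296

A: p*_A = 1 − 0.047/0.575 = 0.9183.
B: p*_B = 1 − 0.343/0.909 = 0.6227.
p*_A − p*_B = 0.9183 − 0.6227 = 0.2956.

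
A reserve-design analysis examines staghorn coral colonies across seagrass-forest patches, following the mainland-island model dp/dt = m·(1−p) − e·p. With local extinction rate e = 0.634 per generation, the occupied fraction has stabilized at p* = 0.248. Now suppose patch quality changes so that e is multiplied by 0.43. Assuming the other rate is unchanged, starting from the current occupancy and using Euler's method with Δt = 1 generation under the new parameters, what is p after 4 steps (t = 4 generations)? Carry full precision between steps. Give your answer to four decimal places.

Balance m(1−p*) = e·p* gives m = e·p*/(1−p*) = 0.634×0.24800/0.75200 = 0.20909.
Starting from p₀ = 0.24800; update p ← p + (dp/dt)·Δt with the new parameters.
  1  |  dp/dt·Δt = +0.089622  |  p_1 = 0.337622
  2  |  dp/dt·Δt = +0.046451  |  p_2 = 0.384073
  3  |  dp/dt·Δt = +0.024075  |  p_3 = 0.408148
  4  |  dp/dt·Δt = +0.012478  |  p_4 = 0.420626

0.4206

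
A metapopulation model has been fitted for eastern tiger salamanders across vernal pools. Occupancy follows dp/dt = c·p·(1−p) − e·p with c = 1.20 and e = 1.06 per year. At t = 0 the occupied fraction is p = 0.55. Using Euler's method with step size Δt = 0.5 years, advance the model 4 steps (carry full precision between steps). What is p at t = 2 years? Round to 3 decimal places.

Update rule: p ← p + [c·p·(1−p) − e·p]·Δt with Δt = 0.5.
p: 0.55000 → 0.40700  (Δp = -0.14300)
p: 0.40700 → 0.33610  (Δp = -0.07090)
p: 0.33610 → 0.29185  (Δp = -0.04425)
p: 0.29185 → 0.26117  (Δp = -0.03068)

0.261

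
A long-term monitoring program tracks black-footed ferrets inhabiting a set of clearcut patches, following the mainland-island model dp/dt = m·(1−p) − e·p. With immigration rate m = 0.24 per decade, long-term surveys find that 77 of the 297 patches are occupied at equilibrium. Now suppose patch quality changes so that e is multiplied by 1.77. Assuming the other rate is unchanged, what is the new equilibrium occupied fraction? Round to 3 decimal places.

0.165

Observed p* = 77/297 = 0.25926.
Balance m(1−p*) = e·p* gives e = m(1−p*)/p* = 0.24×0.74074/0.25926 = 0.68571.
New p* = m/(m+e) = 0.24000/(0.24000+1.21371) = 0.16509.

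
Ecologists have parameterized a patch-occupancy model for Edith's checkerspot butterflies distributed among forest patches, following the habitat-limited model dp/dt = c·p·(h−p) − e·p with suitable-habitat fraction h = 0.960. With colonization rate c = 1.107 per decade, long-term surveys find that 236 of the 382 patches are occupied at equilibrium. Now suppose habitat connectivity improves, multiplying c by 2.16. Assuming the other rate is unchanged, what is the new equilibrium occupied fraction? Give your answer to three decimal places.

Observed p* = 236/382 = 0.61780.
Balance c(h−p*) = e gives e = 1.107×(0.96 − 0.61780) = 0.37882.
New p* = 0.96 − e/c = 0.96 − 0.37882/2.39112 = 0.80157.

0.802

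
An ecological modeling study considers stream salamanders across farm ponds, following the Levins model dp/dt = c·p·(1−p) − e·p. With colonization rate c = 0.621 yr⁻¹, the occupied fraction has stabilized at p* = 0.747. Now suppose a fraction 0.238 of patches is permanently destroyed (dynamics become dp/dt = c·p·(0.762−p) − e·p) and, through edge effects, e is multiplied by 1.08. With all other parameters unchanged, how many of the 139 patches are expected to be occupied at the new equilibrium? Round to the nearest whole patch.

68

Balance c(1−p*) = e gives e = 0.621×(1 − 0.74700) = 0.15711.
New p* = 0.762 − e/c = 0.762 − 0.16968/0.62100 = 0.48876.
Expected occupied = 139 × 0.48876 = 67.94 ≈ 68.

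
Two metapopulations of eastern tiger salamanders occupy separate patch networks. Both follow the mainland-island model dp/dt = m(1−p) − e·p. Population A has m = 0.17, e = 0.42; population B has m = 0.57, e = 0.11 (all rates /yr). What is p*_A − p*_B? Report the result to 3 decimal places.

-0.550

A: p*_A = m/(m+e) = 0.17/0.5900 = 0.2881.
B: p*_B = 0.57/0.6800 = 0.8382.
p*_A − p*_B = 0.2881 − 0.8382 = -0.5501.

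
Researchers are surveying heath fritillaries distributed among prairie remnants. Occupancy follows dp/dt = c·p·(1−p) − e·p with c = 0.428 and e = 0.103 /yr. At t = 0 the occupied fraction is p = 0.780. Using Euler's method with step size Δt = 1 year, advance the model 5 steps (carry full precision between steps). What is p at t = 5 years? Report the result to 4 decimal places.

0.7621

Update rule: p ← p + [c·p·(1−p) − e·p]·Δt with Δt = 1.
step 1: Δp = -0.00690, p = 0.77310
step 2: Δp = -0.00455, p = 0.76855
step 3: Δp = -0.00303, p = 0.76552
step 4: Δp = -0.00202, p = 0.76350
step 5: Δp = -0.00136, p = 0.76214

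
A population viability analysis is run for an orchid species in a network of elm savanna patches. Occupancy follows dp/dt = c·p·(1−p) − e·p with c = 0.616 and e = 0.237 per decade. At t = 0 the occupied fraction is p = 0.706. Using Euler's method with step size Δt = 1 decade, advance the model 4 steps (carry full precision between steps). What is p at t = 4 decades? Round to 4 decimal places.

0.6264

Update rule: p ← p + [c·p·(1−p) − e·p]·Δt with Δt = 1.
p: 0.70600 → 0.66654  (Δp = -0.03946)
p: 0.66654 → 0.64548  (Δp = -0.02105)
p: 0.64548 → 0.63347  (Δp = -0.01202)
p: 0.63347 → 0.62636  (Δp = -0.00710)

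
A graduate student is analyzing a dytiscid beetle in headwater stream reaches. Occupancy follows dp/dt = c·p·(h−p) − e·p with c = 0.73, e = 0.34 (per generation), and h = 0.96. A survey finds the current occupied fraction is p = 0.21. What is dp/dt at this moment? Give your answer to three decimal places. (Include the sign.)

Colonization term: c·p·(h−p) = 0.73×0.21×0.7500 = 0.11497.
Extinction term: e·p = 0.07140.
dp/dt = 0.11497 − 0.07140 = 0.04357.

0.044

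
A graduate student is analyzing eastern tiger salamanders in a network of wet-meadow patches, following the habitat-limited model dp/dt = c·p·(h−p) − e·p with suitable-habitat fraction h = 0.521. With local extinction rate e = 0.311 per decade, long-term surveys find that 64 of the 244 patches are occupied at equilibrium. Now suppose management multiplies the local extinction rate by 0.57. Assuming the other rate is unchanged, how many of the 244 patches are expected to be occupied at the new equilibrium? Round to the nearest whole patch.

Observed p* = 64/244 = 0.26230.
Balance c(h−p*) = e gives c = e/(0.521 − 0.26230) = 0.311/0.25870 = 1.20216.
New p* = 0.521 − e/c = 0.521 − 0.17727/1.20216 = 0.37354.
Expected occupied = 244 × 0.37354 = 91.14 ≈ 91.

91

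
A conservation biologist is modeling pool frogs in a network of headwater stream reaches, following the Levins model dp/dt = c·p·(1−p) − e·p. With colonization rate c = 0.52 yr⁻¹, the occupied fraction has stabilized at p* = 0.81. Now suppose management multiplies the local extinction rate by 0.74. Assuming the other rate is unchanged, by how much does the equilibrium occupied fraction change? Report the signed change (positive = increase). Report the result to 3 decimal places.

0.049

Balance c(1−p*) = e gives e = 0.52×(1 − 0.81000) = 0.09880.
New p* = 1 − e/c = 1 − 0.07311/0.52000 = 0.85940.
Δp* = 0.85940 − 0.81000 = +0.04940.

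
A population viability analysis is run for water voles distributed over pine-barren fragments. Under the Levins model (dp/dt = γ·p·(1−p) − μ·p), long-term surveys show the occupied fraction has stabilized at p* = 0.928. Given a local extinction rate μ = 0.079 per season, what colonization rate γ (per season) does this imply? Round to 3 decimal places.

1.097

At equilibrium γ(1−p*) = μ, so γ = μ/(1−p*).
γ = 0.079/(1 − 0.928) = 0.079/0.0720 = 1.0972.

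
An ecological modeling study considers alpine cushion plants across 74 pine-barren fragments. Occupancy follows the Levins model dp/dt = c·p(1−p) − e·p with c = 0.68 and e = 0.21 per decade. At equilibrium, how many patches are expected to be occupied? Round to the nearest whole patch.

p* = 1 − e/c = 1 − 0.21/0.68 = 0.6912.
Expected occupied patches = N × p* = 74 × 0.6912 = 51.15 ≈ 51.

51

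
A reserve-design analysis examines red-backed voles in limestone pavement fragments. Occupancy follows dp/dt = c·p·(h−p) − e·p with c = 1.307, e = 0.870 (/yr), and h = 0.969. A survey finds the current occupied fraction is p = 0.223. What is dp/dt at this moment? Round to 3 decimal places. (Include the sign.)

Colonization term: c·p·(h−p) = 1.307×0.223×0.7460 = 0.21743.
Extinction term: e·p = 0.19401.
dp/dt = 0.21743 − 0.19401 = 0.02342.

0.023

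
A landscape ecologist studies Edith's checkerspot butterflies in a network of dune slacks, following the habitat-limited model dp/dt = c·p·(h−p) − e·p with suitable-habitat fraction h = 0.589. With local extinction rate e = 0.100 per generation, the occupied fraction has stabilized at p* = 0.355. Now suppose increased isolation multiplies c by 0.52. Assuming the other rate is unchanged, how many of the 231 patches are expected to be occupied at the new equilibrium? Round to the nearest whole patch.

Balance c(h−p*) = e gives c = e/(0.589 − 0.35500) = 0.100/0.23400 = 0.42735.
New p* = 0.589 − e/c = 0.589 − 0.10000/0.22222 = 0.13900.
Expected occupied = 231 × 0.13900 = 32.11 ≈ 32.

32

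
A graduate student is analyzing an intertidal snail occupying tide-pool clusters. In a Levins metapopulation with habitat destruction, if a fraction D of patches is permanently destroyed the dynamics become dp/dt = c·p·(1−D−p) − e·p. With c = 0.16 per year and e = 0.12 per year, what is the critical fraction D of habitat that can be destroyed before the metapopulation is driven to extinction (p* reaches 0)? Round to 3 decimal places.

The nontrivial equilibrium is p* = (1−D) − e/c; extinction occurs when this hits zero.
So D_crit = 1 − e/c = 1 − 0.12/0.16 = 1 − 0.7500 = 0.2500.
This equals the undisturbed p*, a classic result of Lande's extension.

0.250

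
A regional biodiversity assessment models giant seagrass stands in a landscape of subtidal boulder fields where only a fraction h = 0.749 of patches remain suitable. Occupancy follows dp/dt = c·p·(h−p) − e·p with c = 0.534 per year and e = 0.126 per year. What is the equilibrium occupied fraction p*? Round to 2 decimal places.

0.51

Setting dp/dt = 0 and dividing by p* gives c·(h−p*) = e.
So p* = h − e/c = 0.749 − 0.126/0.534 = 0.749 − 0.2360 = 0.5130.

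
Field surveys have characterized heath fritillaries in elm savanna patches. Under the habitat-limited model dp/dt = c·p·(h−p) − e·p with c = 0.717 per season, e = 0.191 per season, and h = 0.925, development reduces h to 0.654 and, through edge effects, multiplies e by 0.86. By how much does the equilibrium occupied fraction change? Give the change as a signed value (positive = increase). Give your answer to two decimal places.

Before: p* = h − e/c = 0.925 − 0.191/0.717 = 0.925 − 0.2664 = 0.6586.
After: c = 0.717, e = 0.16426, h = 0.654; p* = 0.654 − 0.16426/0.717 = 0.4249.
Δp* = 0.4249 − 0.6586 = -0.2337.

-0.23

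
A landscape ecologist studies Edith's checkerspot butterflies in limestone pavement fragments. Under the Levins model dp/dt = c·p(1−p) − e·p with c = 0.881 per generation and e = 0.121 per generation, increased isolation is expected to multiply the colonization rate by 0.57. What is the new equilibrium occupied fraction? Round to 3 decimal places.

Before: p* = 1 − 0.121/0.881 = 0.8627.
After the change, c = 0.50217, e = 0.121, so p* = 1 − 0.121/0.50217 = 0.7590.

0.759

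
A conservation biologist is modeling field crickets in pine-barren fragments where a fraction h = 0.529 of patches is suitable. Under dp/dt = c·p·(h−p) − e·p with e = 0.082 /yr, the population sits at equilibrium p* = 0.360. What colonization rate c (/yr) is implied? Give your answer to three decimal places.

At equilibrium c(h−p*) = e, so c = e/(h−p*).
c = 0.082/(0.529 − 0.360) = 0.082/0.1690 = 0.4852.

0.485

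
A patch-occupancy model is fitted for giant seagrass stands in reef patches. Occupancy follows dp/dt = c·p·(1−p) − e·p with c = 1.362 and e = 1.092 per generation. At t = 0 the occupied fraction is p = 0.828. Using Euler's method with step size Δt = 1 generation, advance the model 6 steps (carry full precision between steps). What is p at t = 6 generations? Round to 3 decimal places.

Update rule: p ← p + [c·p·(1−p) − e·p]·Δt with Δt = 1.
p: 0.82800 → 0.11779  (Δp = -0.71021)
p: 0.11779 → 0.13070  (Δp = +0.01291)
p: 0.13070 → 0.14272  (Δp = +0.01202)
p: 0.14272 → 0.15351  (Δp = +0.01079)
p: 0.15351 → 0.16287  (Δp = +0.00935)
p: 0.16287 → 0.17071  (Δp = +0.00785)

0.171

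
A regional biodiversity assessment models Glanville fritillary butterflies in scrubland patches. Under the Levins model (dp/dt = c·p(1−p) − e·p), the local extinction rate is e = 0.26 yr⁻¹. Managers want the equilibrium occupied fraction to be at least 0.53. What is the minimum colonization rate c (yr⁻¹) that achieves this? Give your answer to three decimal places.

0.553

p* = 1 − e/c ≥ 0.53 requires e/c ≤ 0.4700, i.e. c ≥ e/0.4700.
c_min = 0.26/0.4700 = 0.5532.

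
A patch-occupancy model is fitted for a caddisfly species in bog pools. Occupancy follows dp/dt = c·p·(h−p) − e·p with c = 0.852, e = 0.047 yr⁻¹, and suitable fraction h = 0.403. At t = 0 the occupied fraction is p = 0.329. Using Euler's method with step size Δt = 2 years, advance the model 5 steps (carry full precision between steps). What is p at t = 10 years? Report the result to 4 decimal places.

0.3476

Update rule: p ← p + [c·p·(h−p) − e·p]·Δt with Δt = 2.
  1  |  dp/dt·Δt = +0.010560  |  p_1 = 0.339560
  2  |  dp/dt·Δt = +0.004789  |  p_2 = 0.344348
  3  |  dp/dt·Δt = +0.002046  |  p_3 = 0.346395
  4  |  dp/dt·Δt = +0.000851  |  p_4 = 0.347245
  5  |  dp/dt·Δt = +0.000349  |  p_5 = 0.347595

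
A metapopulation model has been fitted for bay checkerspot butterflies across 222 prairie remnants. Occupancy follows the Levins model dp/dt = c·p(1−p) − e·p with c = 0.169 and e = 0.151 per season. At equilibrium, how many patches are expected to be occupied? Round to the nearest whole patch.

24

p* = 1 − e/c = 1 − 0.151/0.169 = 0.1065.
Expected occupied patches = N × p* = 222 × 0.1065 = 23.64 ≈ 24.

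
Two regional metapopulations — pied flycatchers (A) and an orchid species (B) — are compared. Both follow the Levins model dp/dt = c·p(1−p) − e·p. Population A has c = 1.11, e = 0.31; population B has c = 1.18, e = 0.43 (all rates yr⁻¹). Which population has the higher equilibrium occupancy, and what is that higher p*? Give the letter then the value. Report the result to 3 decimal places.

A: p*_A = 1 − 0.31/1.11 = 0.7207.
B: p*_B = 1 − 0.43/1.18 = 0.6356.
A is higher at 0.7207.

A, 0.721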